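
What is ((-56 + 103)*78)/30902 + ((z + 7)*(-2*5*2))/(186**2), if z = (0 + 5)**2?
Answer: 13381457/133635699 ≈ 0.10013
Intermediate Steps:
z = 25 (z = 5**2 = 25)
((-56 + 103)*78)/30902 + ((z + 7)*(-2*5*2))/(186**2) = ((-56 + 103)*78)/30902 + ((25 + 7)*(-2*5*2))/(186**2) = (47*78)*(1/30902) + (32*(-10*2))/34596 = 3666*(1/30902) + (32*(-20))*(1/34596) = 1833/15451 - 640*1/34596 = 1833/15451 - 160/8649 = 13381457/133635699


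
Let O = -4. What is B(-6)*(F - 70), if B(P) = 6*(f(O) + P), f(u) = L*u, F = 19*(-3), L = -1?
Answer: 1524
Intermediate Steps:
F = -57
f(u) = -u
B(P) = 24 + 6*P (B(P) = 6*(-1*(-4) + P) = 6*(4 + P) = 24 + 6*P)
B(-6)*(F - 70) = (24 + 6*(-6))*(-57 - 70) = (24 - 36)*(-127) = -12*(-127) = 1524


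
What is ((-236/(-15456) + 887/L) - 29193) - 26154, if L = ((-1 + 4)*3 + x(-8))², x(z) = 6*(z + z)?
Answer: -539569527271/9748872 ≈ -55347.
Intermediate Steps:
x(z) = 12*z (x(z) = 6*(2*z) = 12*z)
L = 7569 (L = ((-1 + 4)*3 + 12*(-8))² = (3*3 - 96)² = (9 - 96)² = (-87)² = 7569)
((-236/(-15456) + 887/L) - 29193) - 26154 = ((-236/(-15456) + 887/7569) - 29193) - 26154 = ((-236*(-1/15456) + 887*(1/7569)) - 29193) - 26154 = ((59/3864 + 887/7569) - 29193) - 26154 = (1291313/9748872 - 29193) - 26154 = -284597528983/9748872 - 26154 = -539569527271/9748872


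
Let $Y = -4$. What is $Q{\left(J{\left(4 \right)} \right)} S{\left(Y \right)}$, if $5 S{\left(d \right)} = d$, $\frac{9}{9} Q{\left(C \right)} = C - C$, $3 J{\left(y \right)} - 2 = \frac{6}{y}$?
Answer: $0$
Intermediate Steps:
$J{\left(y \right)} = \frac{2}{3} + \frac{2}{y}$ ($J{\left(y \right)} = \frac{2}{3} + \frac{6 \frac{1}{y}}{3} = \frac{2}{3} + \frac{2}{y}$)
$Q{\left(C \right)} = 0$ ($Q{\left(C \right)} = C - C = 0$)
$S{\left(d \right)} = \frac{d}{5}$
$Q{\left(J{\left(4 \right)} \right)} S{\left(Y \right)} = 0 \cdot \frac{1}{5} \left(-4\right) = 0 \left(- \frac{4}{5}\right) = 0$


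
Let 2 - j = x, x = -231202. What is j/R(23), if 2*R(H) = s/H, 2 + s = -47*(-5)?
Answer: 10635384/233 ≈ 45645.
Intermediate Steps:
s = 233 (s = -2 - 47*(-5) = -2 + 235 = 233)
R(H) = 233/(2*H) (R(H) = (233/H)/2 = 233/(2*H))
j = 231204 (j = 2 - 1*(-231202) = 2 + 231202 = 231204)
j/R(23) = 231204/(((233/2)/23)) = 231204/(((233/2)*(1/23))) = 231204/(233/46) = 231204*(46/233) = 10635384/233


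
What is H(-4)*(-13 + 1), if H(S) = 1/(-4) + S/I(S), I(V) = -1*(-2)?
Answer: 27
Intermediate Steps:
I(V) = 2
H(S) = -¼ + S/2 (H(S) = 1/(-4) + S/2 = 1*(-¼) + S*(½) = -¼ + S/2)
H(-4)*(-13 + 1) = (-¼ + (½)*(-4))*(-13 + 1) = (-¼ - 2)*(-12) = -9/4*(-12) = 27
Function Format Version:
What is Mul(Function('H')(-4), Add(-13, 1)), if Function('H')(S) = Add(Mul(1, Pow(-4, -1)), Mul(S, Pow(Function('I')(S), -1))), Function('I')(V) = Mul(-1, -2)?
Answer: 27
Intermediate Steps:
Function('I')(V) = 2
Function('H')(S) = Add(Rational(-1, 4), Mul(Rational(1, 2), S)) (Function('H')(S) = Add(Mul(1, Pow(-4, -1)), Mul(S, Pow(2, -1))) = Add(Mul(1, Rational(-1, 4)), Mul(S, Rational(1, 2))) = Add(Rational(-1, 4), Mul(Rational(1, 2), S)))
Mul(Function('H')(-4), Add(-13, 1)) = Mul(Add(Rational(-1, 4), Mul(Rational(1, 2), -4)), Add(-13, 1)) = Mul(Add(Rational(-1, 4), -2), -12) = Mul(Rational(-9, 4), -12) = 27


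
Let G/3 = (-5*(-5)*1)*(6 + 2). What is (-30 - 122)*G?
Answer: -91200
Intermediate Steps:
G = 600 (G = 3*((-5*(-5)*1)*(6 + 2)) = 3*((25*1)*8) = 3*(25*8) = 3*200 = 600)
(-30 - 122)*G = (-30 - 122)*600 = -152*600 = -91200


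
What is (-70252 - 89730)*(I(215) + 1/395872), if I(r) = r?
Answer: -6808232467671/197936 ≈ -3.4396e+7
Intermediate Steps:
(-70252 - 89730)*(I(215) + 1/395872) = (-70252 - 89730)*(215 + 1/395872) = -159982*(215 + 1/395872) = -159982*85112481/395872 = -6808232467671/197936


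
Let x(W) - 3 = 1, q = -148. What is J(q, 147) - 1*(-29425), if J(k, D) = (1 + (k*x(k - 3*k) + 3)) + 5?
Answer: 28842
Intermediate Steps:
x(W) = 4 (x(W) = 3 + 1 = 4)
J(k, D) = 9 + 4*k (J(k, D) = (1 + (k*4 + 3)) + 5 = (1 + (4*k + 3)) + 5 = (1 + (3 + 4*k)) + 5 = (4 + 4*k) + 5 = 9 + 4*k)
J(q, 147) - 1*(-29425) = (9 + 4*(-148)) - 1*(-29425) = (9 - 592) + 29425 = -583 + 29425 = 28842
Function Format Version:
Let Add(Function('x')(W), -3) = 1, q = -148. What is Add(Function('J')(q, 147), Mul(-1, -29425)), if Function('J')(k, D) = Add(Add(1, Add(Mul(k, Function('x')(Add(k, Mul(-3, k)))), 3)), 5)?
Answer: 28842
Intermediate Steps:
Function('x')(W) = 4 (Function('x')(W) = Add(3, 1) = 4)
Function('J')(k, D) = Add(9, Mul(4, k)) (Function('J')(k, D) = Add(Add(1, Add(Mul(k, 4), 3)), 5) = Add(Add(1, Add(Mul(4, k), 3)), 5) = Add(Add(1, Add(3, Mul(4, k))), 5) = Add(Add(4, Mul(4, k)), 5) = Add(9, Mul(4, k)))
Add(Function('J')(q, 147), Mul(-1, -29425)) = Add(Add(9, Mul(4, -148)), Mul(-1, -29425)) = Add(Add(9, -592), 29425) = Add(-583, 29425) = 28842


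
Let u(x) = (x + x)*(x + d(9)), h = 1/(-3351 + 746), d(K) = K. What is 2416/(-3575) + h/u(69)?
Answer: -1042233463/1542212100 ≈ -0.67580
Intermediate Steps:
h = -1/2605 (h = 1/(-2605) = -1/2605 ≈ -0.00038388)
u(x) = 2*x*(9 + x) (u(x) = (x + x)*(x + 9) = (2*x)*(9 + x) = 2*x*(9 + x))
2416/(-3575) + h/u(69) = 2416/(-3575) - 1/(138*(9 + 69))/2605 = 2416*(-1/3575) - 1/(2605*(2*69*78)) = -2416/3575 - 1/2605/10764 = -2416/3575 - 1/2605*1/10764 = -2416/3575 - 1/28040220 = -1042233463/1542212100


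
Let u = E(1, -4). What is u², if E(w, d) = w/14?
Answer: 1/196 ≈ 0.0051020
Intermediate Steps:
E(w, d) = w/14 (E(w, d) = w*(1/14) = w/14)
u = 1/14 (u = (1/14)*1 = 1/14 ≈ 0.071429)
u² = (1/14)² = 1/196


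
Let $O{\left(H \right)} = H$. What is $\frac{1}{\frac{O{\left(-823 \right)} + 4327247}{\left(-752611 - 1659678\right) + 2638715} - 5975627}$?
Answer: $- \frac{113213}{676516496339} \approx -1.6735 \cdot 10^{-7}$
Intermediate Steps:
$\frac{1}{\frac{O{\left(-823 \right)} + 4327247}{\left(-752611 - 1659678\right) + 2638715} - 5975627} = \frac{1}{\frac{-823 + 4327247}{\left(-752611 - 1659678\right) + 2638715} - 5975627} = \frac{1}{\frac{4326424}{-2412289 + 2638715} - 5975627} = \frac{1}{\frac{4326424}{226426} - 5975627} = \frac{1}{4326424 \cdot \frac{1}{226426} - 5975627} = \frac{1}{\frac{2163212}{113213} - 5975627} = \frac{1}{- \frac{676516496339}{113213}} = - \frac{113213}{676516496339}$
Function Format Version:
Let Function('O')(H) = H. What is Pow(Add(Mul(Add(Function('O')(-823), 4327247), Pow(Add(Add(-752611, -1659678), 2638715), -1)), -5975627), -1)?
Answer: Rational(-113213, 676516496339) ≈ -1.6735e-7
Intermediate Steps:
Pow(Add(Mul(Add(Function('O')(-823), 4327247), Pow(Add(Add(-752611, -1659678), 2638715), -1)), -5975627), -1) = Pow(Add(Mul(Add(-823, 4327247), Pow(Add(Add(-752611, -1659678), 2638715), -1)), -5975627), -1) = Pow(Add(Mul(4326424, Pow(Add(-2412289, 2638715), -1)), -5975627), -1) = Pow(Add(Mul(4326424, Pow(226426, -1)), -5975627), -1) = Pow(Add(Mul(4326424, Rational(1, 226426)), -5975627), -1) = Pow(Add(Rational(2163212, 113213), -5975627), -1) = Pow(Rational(-676516496339, 113213), -1) = Rational(-113213, 676516496339)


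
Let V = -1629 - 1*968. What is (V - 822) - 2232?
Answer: -5651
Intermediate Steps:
V = -2597 (V = -1629 - 968 = -2597)
(V - 822) - 2232 = (-2597 - 822) - 2232 = -3419 - 2232 = -5651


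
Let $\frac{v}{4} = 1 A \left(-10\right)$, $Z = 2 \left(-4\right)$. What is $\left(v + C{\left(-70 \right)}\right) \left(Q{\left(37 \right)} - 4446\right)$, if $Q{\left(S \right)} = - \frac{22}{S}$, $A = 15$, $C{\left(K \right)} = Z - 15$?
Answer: $\frac{102498452}{37} \approx 2.7702 \cdot 10^{6}$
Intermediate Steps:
$Z = -8$
$C{\left(K \right)} = -23$ ($C{\left(K \right)} = -8 - 15 = -23$)
$v = -600$ ($v = 4 \cdot 1 \cdot 15 \left(-10\right) = 4 \cdot 15 \left(-10\right) = 4 \left(-150\right) = -600$)
$\left(v + C{\left(-70 \right)}\right) \left(Q{\left(37 \right)} - 4446\right) = \left(-600 - 23\right) \left(- \frac{22}{37} - 4446\right) = - 623 \left(\left(-22\right) \frac{1}{37} - 4446\right) = - 623 \left(- \frac{22}{37} - 4446\right) = \left(-623\right) \left(- \frac{164524}{37}\right) = \frac{102498452}{37}$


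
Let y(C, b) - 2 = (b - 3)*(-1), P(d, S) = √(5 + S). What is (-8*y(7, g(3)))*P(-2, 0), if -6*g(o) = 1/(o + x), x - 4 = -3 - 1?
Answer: -364*√5/9 ≈ -90.437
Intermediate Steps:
x = 0 (x = 4 + (-3 - 1) = 4 - 4 = 0)
g(o) = -1/(6*o) (g(o) = -1/(6*(o + 0)) = -1/(6*o))
y(C, b) = 5 - b (y(C, b) = 2 + (b - 3)*(-1) = 2 + (-3 + b)*(-1) = 2 + (3 - b) = 5 - b)
(-8*y(7, g(3)))*P(-2, 0) = (-8*(5 - (-1)/(6*3)))*√(5 + 0) = (-8*(5 - (-1)/(6*3)))*√5 = (-8*(5 - 1*(-1/18)))*√5 = (-8*(5 + 1/18))*√5 = (-8*91/18)*√5 = -364*√5/9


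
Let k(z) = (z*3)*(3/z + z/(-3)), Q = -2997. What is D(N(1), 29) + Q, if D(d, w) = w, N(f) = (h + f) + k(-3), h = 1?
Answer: -2968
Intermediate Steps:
k(z) = 3*z*(3/z - z/3) (k(z) = (3*z)*(3/z + z*(-⅓)) = (3*z)*(3/z - z/3) = 3*z*(3/z - z/3))
N(f) = 1 + f (N(f) = (1 + f) + (9 - 1*(-3)²) = (1 + f) + (9 - 1*9) = (1 + f) + (9 - 9) = (1 + f) + 0 = 1 + f)
D(N(1), 29) + Q = 29 - 2997 = -2968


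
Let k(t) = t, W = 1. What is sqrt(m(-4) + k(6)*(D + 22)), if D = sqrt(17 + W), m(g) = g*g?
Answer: sqrt(148 + 18*sqrt(2)) ≈ 13.170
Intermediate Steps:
m(g) = g**2
D = 3*sqrt(2) (D = sqrt(17 + 1) = sqrt(18) = 3*sqrt(2) ≈ 4.2426)
sqrt(m(-4) + k(6)*(D + 22)) = sqrt((-4)**2 + 6*(3*sqrt(2) + 22)) = sqrt(16 + 6*(22 + 3*sqrt(2))) = sqrt(16 + (132 + 18*sqrt(2))) = sqrt(148 + 18*sqrt(2))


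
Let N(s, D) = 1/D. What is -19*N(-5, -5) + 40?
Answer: 219/5 ≈ 43.800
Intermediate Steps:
-19*N(-5, -5) + 40 = -19/(-5) + 40 = -19*(-1/5) + 40 = 19/5 + 40 = 219/5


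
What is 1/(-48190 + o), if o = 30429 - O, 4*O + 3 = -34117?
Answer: -1/9231 ≈ -0.00010833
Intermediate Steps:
O = -8530 (O = -3/4 + (1/4)*(-34117) = -3/4 - 34117/4 = -8530)
o = 38959 (o = 30429 - 1*(-8530) = 30429 + 8530 = 38959)
1/(-48190 + o) = 1/(-48190 + 38959) = 1/(-9231) = -1/9231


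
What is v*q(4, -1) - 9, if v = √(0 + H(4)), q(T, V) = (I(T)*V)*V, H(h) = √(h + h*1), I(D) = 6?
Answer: -9 + 6*2^(¾) ≈ 1.0908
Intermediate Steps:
H(h) = √2*√h (H(h) = √(h + h) = √(2*h) = √2*√h)
q(T, V) = 6*V² (q(T, V) = (6*V)*V = 6*V²)
v = 2^(¾) (v = √(0 + √2*√4) = √(0 + √2*2) = √(0 + 2*√2) = √(2*√2) = 2^(¾) ≈ 1.6818)
v*q(4, -1) - 9 = 2^(¾)*(6*(-1)²) - 9 = 2^(¾)*(6*1) - 9 = 2^(¾)*6 - 9 = 6*2^(¾) - 9 = -9 + 6*2^(¾)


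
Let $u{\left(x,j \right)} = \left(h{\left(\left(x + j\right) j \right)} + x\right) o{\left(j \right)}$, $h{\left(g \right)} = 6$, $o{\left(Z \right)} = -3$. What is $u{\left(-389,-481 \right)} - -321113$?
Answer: $322262$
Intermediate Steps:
$u{\left(x,j \right)} = -18 - 3 x$ ($u{\left(x,j \right)} = \left(6 + x\right) \left(-3\right) = -18 - 3 x$)
$u{\left(-389,-481 \right)} - -321113 = \left(-18 - -1167\right) - -321113 = \left(-18 + 1167\right) + 321113 = 1149 + 321113 = 322262$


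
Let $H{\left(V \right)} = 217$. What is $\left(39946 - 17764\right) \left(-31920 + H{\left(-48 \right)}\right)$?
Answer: $-703235946$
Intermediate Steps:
$\left(39946 - 17764\right) \left(-31920 + H{\left(-48 \right)}\right) = \left(39946 - 17764\right) \left(-31920 + 217\right) = \left(39946 - 17764\right) \left(-31703\right) = 22182 \left(-31703\right) = -703235946$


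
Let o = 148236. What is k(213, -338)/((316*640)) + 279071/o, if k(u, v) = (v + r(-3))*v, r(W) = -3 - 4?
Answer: 1843127975/749481216 ≈ 2.4592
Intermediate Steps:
r(W) = -7
k(u, v) = v*(-7 + v) (k(u, v) = (v - 7)*v = (-7 + v)*v = v*(-7 + v))
k(213, -338)/((316*640)) + 279071/o = (-338*(-7 - 338))/((316*640)) + 279071/148236 = -338*(-345)/202240 + 279071*(1/148236) = 116610*(1/202240) + 279071/148236 = 11661/20224 + 279071/148236 = 1843127975/749481216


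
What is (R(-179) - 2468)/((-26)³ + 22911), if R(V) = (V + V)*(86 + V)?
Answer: 30826/5335 ≈ 5.7781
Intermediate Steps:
R(V) = 2*V*(86 + V) (R(V) = (2*V)*(86 + V) = 2*V*(86 + V))
(R(-179) - 2468)/((-26)³ + 22911) = (2*(-179)*(86 - 179) - 2468)/((-26)³ + 22911) = (2*(-179)*(-93) - 2468)/(-17576 + 22911) = (33294 - 2468)/5335 = 30826*(1/5335) = 30826/5335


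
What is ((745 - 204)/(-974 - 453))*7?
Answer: -3787/1427 ≈ -2.6538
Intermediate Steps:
((745 - 204)/(-974 - 453))*7 = (541/(-1427))*7 = (541*(-1/1427))*7 = -541/1427*7 = -3787/1427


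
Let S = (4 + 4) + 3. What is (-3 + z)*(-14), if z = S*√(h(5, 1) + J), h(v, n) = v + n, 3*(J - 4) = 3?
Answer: 42 - 154*√11 ≈ -468.76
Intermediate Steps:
J = 5 (J = 4 + (⅓)*3 = 4 + 1 = 5)
h(v, n) = n + v
S = 11 (S = 8 + 3 = 11)
z = 11*√11 (z = 11*√((1 + 5) + 5) = 11*√(6 + 5) = 11*√11 ≈ 36.483)
(-3 + z)*(-14) = (-3 + 11*√11)*(-14) = 42 - 154*√11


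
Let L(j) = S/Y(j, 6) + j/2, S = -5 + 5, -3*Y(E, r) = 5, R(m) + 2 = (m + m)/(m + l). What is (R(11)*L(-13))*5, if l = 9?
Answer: 117/4 ≈ 29.250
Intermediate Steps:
R(m) = -2 + 2*m/(9 + m) (R(m) = -2 + (m + m)/(m + 9) = -2 + (2*m)/(9 + m) = -2 + 2*m/(9 + m))
Y(E, r) = -5/3 (Y(E, r) = -1/3*5 = -5/3)
S = 0
L(j) = j/2 (L(j) = 0/(-5/3) + j/2 = 0*(-3/5) + j*(1/2) = 0 + j/2 = j/2)
(R(11)*L(-13))*5 = ((-18/(9 + 11))*((1/2)*(-13)))*5 = (-18/20*(-13/2))*5 = (-18*1/20*(-13/2))*5 = -9/10*(-13/2)*5 = (117/20)*5 = 117/4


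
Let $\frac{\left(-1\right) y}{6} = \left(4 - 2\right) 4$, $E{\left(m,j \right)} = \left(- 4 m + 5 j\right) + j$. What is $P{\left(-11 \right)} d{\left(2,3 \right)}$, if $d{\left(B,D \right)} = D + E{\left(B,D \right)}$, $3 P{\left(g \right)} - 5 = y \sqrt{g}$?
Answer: $\frac{65}{3} - 208 i \sqrt{11} \approx 21.667 - 689.86 i$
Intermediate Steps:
$E{\left(m,j \right)} = - 4 m + 6 j$
$y = -48$ ($y = - 6 \left(4 - 2\right) 4 = - 6 \cdot 2 \cdot 4 = \left(-6\right) 8 = -48$)
$P{\left(g \right)} = \frac{5}{3} - 16 \sqrt{g}$ ($P{\left(g \right)} = \frac{5}{3} + \frac{\left(-48\right) \sqrt{g}}{3} = \frac{5}{3} - 16 \sqrt{g}$)
$d{\left(B,D \right)} = - 4 B + 7 D$ ($d{\left(B,D \right)} = D - \left(- 6 D + 4 B\right) = - 4 B + 7 D$)
$P{\left(-11 \right)} d{\left(2,3 \right)} = \left(\frac{5}{3} - 16 \sqrt{-11}\right) \left(\left(-4\right) 2 + 7 \cdot 3\right) = \left(\frac{5}{3} - 16 i \sqrt{11}\right) \left(-8 + 21\right) = \left(\frac{5}{3} - 16 i \sqrt{11}\right) 13 = \frac{65}{3} - 208 i \sqrt{11}$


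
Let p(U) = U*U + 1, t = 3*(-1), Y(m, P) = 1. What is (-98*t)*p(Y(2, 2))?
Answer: 588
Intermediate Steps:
t = -3
p(U) = 1 + U**2 (p(U) = U**2 + 1 = 1 + U**2)
(-98*t)*p(Y(2, 2)) = (-98*(-3))*(1 + 1**2) = 294*(1 + 1) = 294*2 = 588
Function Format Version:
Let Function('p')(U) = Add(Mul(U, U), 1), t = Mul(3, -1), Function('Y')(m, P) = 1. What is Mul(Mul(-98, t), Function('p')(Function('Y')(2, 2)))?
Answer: 588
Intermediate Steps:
t = -3
Function('p')(U) = Add(1, Pow(U, 2)) (Function('p')(U) = Add(Pow(U, 2), 1) = Add(1, Pow(U, 2)))
Mul(Mul(-98, t), Function('p')(Function('Y')(2, 2))) = Mul(Mul(-98, -3), Add(1, Pow(1, 2))) = Mul(294, Add(1, 1)) = Mul(294, 2) = 588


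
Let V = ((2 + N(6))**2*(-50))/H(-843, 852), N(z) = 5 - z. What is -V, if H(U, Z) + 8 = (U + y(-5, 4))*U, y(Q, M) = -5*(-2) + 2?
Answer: 2/28021 ≈ 7.1375e-5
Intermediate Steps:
y(Q, M) = 12 (y(Q, M) = 10 + 2 = 12)
H(U, Z) = -8 + U*(12 + U) (H(U, Z) = -8 + (U + 12)*U = -8 + (12 + U)*U = -8 + U*(12 + U))
V = -2/28021 (V = ((2 + (5 - 1*6))**2*(-50))/(-8 + (-843)**2 + 12*(-843)) = ((2 + (5 - 6))**2*(-50))/(-8 + 710649 - 10116) = ((2 - 1)**2*(-50))/700525 = (1**2*(-50))*(1/700525) = (1*(-50))*(1/700525) = -50*1/700525 = -2/28021 ≈ -7.1375e-5)
-V = -1*(-2/28021) = 2/28021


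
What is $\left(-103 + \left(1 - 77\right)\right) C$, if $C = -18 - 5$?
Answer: $4117$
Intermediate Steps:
$C = -23$ ($C = -18 - 5 = -23$)
$\left(-103 + \left(1 - 77\right)\right) C = \left(-103 + \left(1 - 77\right)\right) \left(-23\right) = \left(-103 - 76\right) \left(-23\right) = \left(-179\right) \left(-23\right) = 4117$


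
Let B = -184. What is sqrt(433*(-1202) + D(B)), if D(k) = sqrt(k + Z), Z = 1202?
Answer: sqrt(-520466 + sqrt(1018)) ≈ 721.41*I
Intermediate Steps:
D(k) = sqrt(1202 + k) (D(k) = sqrt(k + 1202) = sqrt(1202 + k))
sqrt(433*(-1202) + D(B)) = sqrt(433*(-1202) + sqrt(1202 - 184)) = sqrt(-520466 + sqrt(1018))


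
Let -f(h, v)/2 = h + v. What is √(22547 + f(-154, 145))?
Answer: √22565 ≈ 150.22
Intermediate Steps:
f(h, v) = -2*h - 2*v (f(h, v) = -2*(h + v) = -2*h - 2*v)
√(22547 + f(-154, 145)) = √(22547 + (-2*(-154) - 2*145)) = √(22547 + (308 - 290)) = √(22547 + 18) = √22565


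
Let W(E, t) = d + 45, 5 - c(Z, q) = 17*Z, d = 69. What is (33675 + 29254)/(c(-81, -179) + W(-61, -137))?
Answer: 62929/1496 ≈ 42.065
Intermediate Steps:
c(Z, q) = 5 - 17*Z
W(E, t) = 114 (W(E, t) = 69 + 45 = 114)
(33675 + 29254)/(c(-81, -179) + W(-61, -137)) = (33675 + 29254)/((5 - 17*(-81)) + 114) = 62929/((5 + 1377) + 114) = 62929/(1382 + 114) = 62929/1496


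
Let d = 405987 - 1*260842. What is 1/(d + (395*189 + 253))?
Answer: 1/220053 ≈ 4.5444e-6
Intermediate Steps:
d = 145145 (d = 405987 - 260842 = 145145)
1/(d + (395*189 + 253)) = 1/(145145 + (395*189 + 253)) = 1/(145145 + (74655 + 253)) = 1/(145145 + 74908) = 1/220053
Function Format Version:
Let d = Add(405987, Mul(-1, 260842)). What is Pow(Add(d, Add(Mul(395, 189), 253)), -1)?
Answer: Rational(1, 220053) ≈ 4.5444e-6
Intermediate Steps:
d = 145145 (d = Add(405987, -260842) = 145145)
Pow(Add(d, Add(Mul(395, 189), 253)), -1) = Pow(Add(145145, Add(Mul(395, 189), 253)), -1) = Pow(Add(145145, Add(74655, 253)), -1) = Pow(Add(145145, 74908), -1) = Pow(220053, -1) = Rational(1, 220053)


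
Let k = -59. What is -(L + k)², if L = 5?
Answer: -2916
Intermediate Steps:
-(L + k)² = -(5 - 59)² = -1*(-54)² = -1*2916 = -2916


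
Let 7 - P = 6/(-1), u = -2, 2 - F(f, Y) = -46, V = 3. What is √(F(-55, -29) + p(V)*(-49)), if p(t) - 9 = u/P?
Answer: I*√65143/13 ≈ 19.633*I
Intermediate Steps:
F(f, Y) = 48 (F(f, Y) = 2 - 1*(-46) = 2 + 46 = 48)
P = 13 (P = 7 - 6/(-1) = 7 - 6*(-1) = 7 - 1*(-6) = 7 + 6 = 13)
p(t) = 115/13 (p(t) = 9 - 2/13 = 115/13)
√(F(-55, -29) + p(V)*(-49)) = √(48 + (115/13)*(-49)) = √(48 - 5635/13) = √(-5011/13) = I*√65143/13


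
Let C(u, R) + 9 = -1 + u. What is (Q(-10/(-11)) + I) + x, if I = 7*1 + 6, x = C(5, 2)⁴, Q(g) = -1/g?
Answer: 6369/10 ≈ 636.90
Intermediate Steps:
C(u, R) = -10 + u (C(u, R) = -9 + (-1 + u) = -10 + u)
x = 625 (x = (-10 + 5)⁴ = (-5)⁴ = 625)
I = 13 (I = 7 + 6 = 13)
(Q(-10/(-11)) + I) + x = (-1/((-10/(-11))) + 13) + 625 = (-1/((-10*(-1/11))) + 13) + 625 = (-1/10/11 + 13) + 625 = (-1*11/10 + 13) + 625 = (-11/10 + 13) + 625 = 119/10 + 625 = 6369/10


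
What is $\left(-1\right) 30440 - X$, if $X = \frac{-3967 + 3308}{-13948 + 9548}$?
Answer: $- \frac{133936659}{4400} \approx -30440.0$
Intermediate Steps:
$X = \frac{659}{4400}$ ($X = - \frac{659}{-4400} = \left(-659\right) \left(- \frac{1}{4400}\right) = \frac{659}{4400} \approx 0.14977$)
$\left(-1\right) 30440 - X = \left(-1\right) 30440 - \frac{659}{4400} = -30440 - \frac{659}{4400} = - \frac{133936659}{4400}$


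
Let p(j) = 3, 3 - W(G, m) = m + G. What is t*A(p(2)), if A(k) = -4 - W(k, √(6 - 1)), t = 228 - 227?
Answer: -4 + √5 ≈ -1.7639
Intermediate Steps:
t = 1
W(G, m) = 3 - G - m (W(G, m) = 3 - (m + G) = 3 - (G + m) = 3 + (-G - m) = 3 - G - m)
A(k) = -7 + k + √5 (A(k) = -4 - (3 - k - √(6 - 1)) = -4 - (3 - k - √5) = -4 + (-3 + k + √5) = -7 + k + √5)
t*A(p(2)) = 1*(-7 + 3 + √5) = 1*(-4 + √5) = -4 + √5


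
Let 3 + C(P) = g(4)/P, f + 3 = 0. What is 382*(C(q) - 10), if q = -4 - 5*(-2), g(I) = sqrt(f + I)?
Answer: -14707/3 ≈ -4902.3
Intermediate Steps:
f = -3 (f = -3 + 0 = -3)
g(I) = sqrt(-3 + I)
q = 6 (q = -4 + 10 = 6)
C(P) = -3 + 1/P (C(P) = -3 + sqrt(-3 + 4)/P = -3 + sqrt(1)/P = -3 + 1/P)
382*(C(q) - 10) = 382*((-3 + 1/6) - 10) = 382*(-17/6 - 10) = 382*(-77/6) = -14707/3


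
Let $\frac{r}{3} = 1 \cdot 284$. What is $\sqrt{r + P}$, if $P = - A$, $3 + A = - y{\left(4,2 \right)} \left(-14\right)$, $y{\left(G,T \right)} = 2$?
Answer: $\sqrt{827} \approx 28.758$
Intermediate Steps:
$A = 25$ ($A = -3 + \left(-1\right) 2 \left(-14\right) = -3 - -28 = -3 + 28 = 25$)
$P = -25$ ($P = \left(-1\right) 25 = -25$)
$r = 852$ ($r = 3 \cdot 1 \cdot 284 = 3 \cdot 284 = 852$)
$\sqrt{r + P} = \sqrt{852 - 25} = \sqrt{827}$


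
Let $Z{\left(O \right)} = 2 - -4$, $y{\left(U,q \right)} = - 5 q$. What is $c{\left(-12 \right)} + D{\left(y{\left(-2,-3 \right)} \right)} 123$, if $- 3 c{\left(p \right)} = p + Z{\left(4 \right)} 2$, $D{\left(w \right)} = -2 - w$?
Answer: $-2091$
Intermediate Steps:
$Z{\left(O \right)} = 6$ ($Z{\left(O \right)} = 2 + 4 = 6$)
$c{\left(p \right)} = -4 - \frac{p}{3}$ ($c{\left(p \right)} = - \frac{p + 6 \cdot 2}{3} = - \frac{p + 12}{3} = - \frac{12 + p}{3} = -4 - \frac{p}{3}$)
$c{\left(-12 \right)} + D{\left(y{\left(-2,-3 \right)} \right)} 123 = \left(-4 - -4\right) + \left(-2 - \left(-5\right) \left(-3\right)\right) 123 = \left(-4 + 4\right) + \left(-2 - 15\right) 123 = 0 + \left(-2 - 15\right) 123 = 0 - 2091 = -2091$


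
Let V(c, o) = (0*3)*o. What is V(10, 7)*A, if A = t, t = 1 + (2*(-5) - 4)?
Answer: 0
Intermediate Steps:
t = -13 (t = 1 + (-10 - 4) = 1 - 14 = -13)
A = -13
V(c, o) = 0 (V(c, o) = 0*o = 0)
V(10, 7)*A = 0*(-13) = 0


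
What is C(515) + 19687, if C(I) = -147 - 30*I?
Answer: 4090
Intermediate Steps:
C(I) = -147 - 30*I
C(515) + 19687 = (-147 - 30*515) + 19687 = (-147 - 15450) + 19687 = -15597 + 19687 = 4090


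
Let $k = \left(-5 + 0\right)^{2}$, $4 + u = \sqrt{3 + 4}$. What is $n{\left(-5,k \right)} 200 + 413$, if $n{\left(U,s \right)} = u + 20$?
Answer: $3613 + 200 \sqrt{7} \approx 4142.1$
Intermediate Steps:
$u = -4 + \sqrt{7}$ ($u = -4 + \sqrt{3 + 4} = -4 + \sqrt{7} \approx -1.3542$)
$k = 25$ ($k = \left(-5\right)^{2} = 25$)
$n{\left(U,s \right)} = 16 + \sqrt{7}$ ($n{\left(U,s \right)} = \left(-4 + \sqrt{7}\right) + 20 = 16 + \sqrt{7}$)
$n{\left(-5,k \right)} 200 + 413 = \left(16 + \sqrt{7}\right) 200 + 413 = \left(3200 + 200 \sqrt{7}\right) + 413 = 3613 + 200 \sqrt{7}$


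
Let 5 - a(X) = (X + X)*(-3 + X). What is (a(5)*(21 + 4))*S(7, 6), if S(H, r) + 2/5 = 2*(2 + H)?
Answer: -6600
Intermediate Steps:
S(H, r) = 18/5 + 2*H (S(H, r) = -2/5 + 2*(2 + H) = -2/5 + (4 + 2*H) = 18/5 + 2*H)
a(X) = 5 - 2*X*(-3 + X) (a(X) = 5 - (X + X)*(-3 + X) = 5 - 2*X*(-3 + X))
(a(5)*(21 + 4))*S(7, 6) = ((5 - 2*5**2 + 6*5)*(21 + 4))*(18/5 + 2*7) = ((5 - 2*25 + 30)*25)*(18/5 + 14) = ((5 - 50 + 30)*25)*(88/5) = -15*25*(88/5) = -375*88/5 = -6600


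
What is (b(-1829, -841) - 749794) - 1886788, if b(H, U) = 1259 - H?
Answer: -2633494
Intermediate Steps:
(b(-1829, -841) - 749794) - 1886788 = ((1259 - 1*(-1829)) - 749794) - 1886788 = ((1259 + 1829) - 749794) - 1886788 = (3088 - 749794) - 1886788 = -746706 - 1886788 = -2633494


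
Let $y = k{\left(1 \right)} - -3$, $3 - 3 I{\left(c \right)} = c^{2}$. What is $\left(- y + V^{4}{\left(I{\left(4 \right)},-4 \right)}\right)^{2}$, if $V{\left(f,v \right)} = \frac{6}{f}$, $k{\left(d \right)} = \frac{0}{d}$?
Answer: $\frac{372219849}{815730721} \approx 0.4563$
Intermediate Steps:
$I{\left(c \right)} = 1 - \frac{c^{2}}{3}$
$k{\left(d \right)} = 0$
$y = 3$ ($y = 0 - -3 = 0 + 3 = 3$)
$\left(- y + V^{4}{\left(I{\left(4 \right)},-4 \right)}\right)^{2} = \left(\left(-1\right) 3 + \left(\frac{6}{1 - \frac{4^{2}}{3}}\right)^{4}\right)^{2} = \left(-3 + \left(\frac{6}{1 - \frac{16}{3}}\right)^{4}\right)^{2} = \left(-3 + \left(\frac{6}{- \frac{13}{3}}\right)^{4}\right)^{2} = \left(-3 + \left(6 \left(- \frac{3}{13}\right)\right)^{4}\right)^{2} = \left(-3 + \left(- \frac{18}{13}\right)^{4}\right)^{2} = \left(-3 + \frac{104976}{28561}\right)^{2} = \left(\frac{19293}{28561}\right)^{2} = \frac{372219849}{815730721}$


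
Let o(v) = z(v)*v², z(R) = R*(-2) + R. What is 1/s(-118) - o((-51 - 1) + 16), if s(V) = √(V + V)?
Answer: -46656 - I*√59/118 ≈ -46656.0 - 0.065094*I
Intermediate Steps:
z(R) = -R (z(R) = -2*R + R = -R)
s(V) = √2*√V (s(V) = √(2*V) = √2*√V)
o(v) = -v³ (o(v) = (-v)*v² = -v³)
1/s(-118) - o((-51 - 1) + 16) = 1/(√2*√(-118)) - (-1)*((-51 - 1) + 16)³ = 1/(√2*(I*√118)) - (-1)*(-52 + 16)³ = 1/(2*I*√59) - (-1)*(-36)³ = -I*√59/118 - (-1)*(-46656) = -I*√59/118 - 1*46656 = -I*√59/118 - 46656 = -46656 - I*√59/118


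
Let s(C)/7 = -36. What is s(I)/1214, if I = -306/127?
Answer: -126/607 ≈ -0.20758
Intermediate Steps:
I = -306/127 (I = -306*1/127 = -306/127 ≈ -2.4094)
s(C) = -252 (s(C) = 7*(-36) = -252)
s(I)/1214 = -252/1214 = -252*1/1214 = -126/607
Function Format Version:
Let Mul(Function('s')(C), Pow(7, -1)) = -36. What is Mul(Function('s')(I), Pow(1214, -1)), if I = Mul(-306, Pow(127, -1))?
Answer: Rational(-126, 607) ≈ -0.20758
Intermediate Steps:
I = Rational(-306, 127) (I = Mul(-306, Rational(1, 127)) = Rational(-306, 127) ≈ -2.4094)
Function('s')(C) = -252 (Function('s')(C) = Mul(7, -36) = -252)
Mul(Function('s')(I), Pow(1214, -1)) = Mul(-252, Pow(1214, -1)) = Mul(-252, Rational(1, 1214)) = Rational(-126, 607)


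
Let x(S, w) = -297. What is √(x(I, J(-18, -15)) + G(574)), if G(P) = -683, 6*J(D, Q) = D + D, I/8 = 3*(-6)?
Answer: 14*I*√5 ≈ 31.305*I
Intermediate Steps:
I = -144 (I = 8*(3*(-6)) = 8*(-18) = -144)
J(D, Q) = D/3 (J(D, Q) = (D + D)/6 = (2*D)/6 = D/3)
√(x(I, J(-18, -15)) + G(574)) = √(-297 - 683) = √(-980) = 14*I*√5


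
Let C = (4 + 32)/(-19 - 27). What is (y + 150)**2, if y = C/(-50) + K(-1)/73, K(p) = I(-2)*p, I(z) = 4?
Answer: 39622077284449/1761900625 ≈ 22488.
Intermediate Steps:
K(p) = 4*p
C = -18/23 (C = 36/(-46) = 36*(-1/46) = -18/23 ≈ -0.78261)
y = -1643/41975 (y = -18/23/(-50) + (4*(-1))/73 = -18/23*(-1/50) - 4*1/73 = 9/575 - 4/73 = -1643/41975 ≈ -0.039142)
(y + 150)**2 = (-1643/41975 + 150)**2 = (6294607/41975)**2 = 39622077284449/1761900625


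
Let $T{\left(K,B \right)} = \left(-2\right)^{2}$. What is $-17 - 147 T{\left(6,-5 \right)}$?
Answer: $-605$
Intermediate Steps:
$T{\left(K,B \right)} = 4$
$-17 - 147 T{\left(6,-5 \right)} = -17 - 588 = -605$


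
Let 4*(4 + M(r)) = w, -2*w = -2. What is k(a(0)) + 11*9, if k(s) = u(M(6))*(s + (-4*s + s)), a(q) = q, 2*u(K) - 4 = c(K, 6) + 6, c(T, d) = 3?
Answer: 99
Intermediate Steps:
w = 1 (w = -½*(-2) = 1)
M(r) = -15/4 (M(r) = -4 + (¼)*1 = -4 + ¼ = -15/4)
u(K) = 13/2 (u(K) = 2 + (3 + 6)/2 = 2 + (½)*9 = 2 + 9/2 = 13/2)
k(s) = -13*s (k(s) = 13*(s + (-4*s + s))/2 = 13*(s - 3*s)/2 = 13*(-2*s)/2 = -13*s)
k(a(0)) + 11*9 = -13*0 + 11*9 = 0 + 99 = 99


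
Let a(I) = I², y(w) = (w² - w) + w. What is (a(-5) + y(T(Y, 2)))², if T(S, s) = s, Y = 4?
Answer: 841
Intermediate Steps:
y(w) = w²
(a(-5) + y(T(Y, 2)))² = ((-5)² + 2²)² = (25 + 4)² = 29² = 841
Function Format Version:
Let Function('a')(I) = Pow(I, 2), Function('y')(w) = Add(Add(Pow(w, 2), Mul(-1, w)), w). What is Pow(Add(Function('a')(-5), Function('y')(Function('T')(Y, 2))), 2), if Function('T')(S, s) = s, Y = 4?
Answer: 841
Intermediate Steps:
Function('y')(w) = Pow(w, 2)
Pow(Add(Function('a')(-5), Function('y')(Function('T')(Y, 2))), 2) = Pow(Add(Pow(-5, 2), Pow(2, 2)), 2) = Pow(Add(25, 4), 2) = Pow(29, 2) = 841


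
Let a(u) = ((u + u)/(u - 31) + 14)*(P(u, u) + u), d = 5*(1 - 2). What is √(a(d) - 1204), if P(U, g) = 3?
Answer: I*√11093/3 ≈ 35.108*I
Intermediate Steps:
d = -5 (d = 5*(-1) = -5)
a(u) = (3 + u)*(14 + 2*u/(-31 + u)) (a(u) = ((u + u)/(u - 31) + 14)*(3 + u) = ((2*u)/(-31 + u) + 14)*(3 + u) = (2*u/(-31 + u) + 14)*(3 + u) = (14 + 2*u/(-31 + u))*(3 + u) = (3 + u)*(14 + 2*u/(-31 + u)))
√(a(d) - 1204) = √(2*(-651 - 193*(-5) + 8*(-5)²)/(-31 - 5) - 1204) = √(2*(-651 + 965 + 8*25)/(-36) - 1204) = √(2*(-1/36)*(-651 + 965 + 200) - 1204) = √(2*(-1/36)*514 - 1204) = √(-257/9 - 1204) = √(-11093/9) = I*√11093/3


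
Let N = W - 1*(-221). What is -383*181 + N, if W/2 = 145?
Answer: -68812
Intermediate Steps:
W = 290 (W = 2*145 = 290)
N = 511 (N = 290 - 1*(-221) = 290 + 221 = 511)
-383*181 + N = -383*181 + 511 = -69323 + 511 = -68812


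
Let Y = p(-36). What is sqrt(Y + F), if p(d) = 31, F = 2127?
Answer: sqrt(2158) ≈ 46.454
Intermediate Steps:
Y = 31
sqrt(Y + F) = sqrt(31 + 2127) = sqrt(2158)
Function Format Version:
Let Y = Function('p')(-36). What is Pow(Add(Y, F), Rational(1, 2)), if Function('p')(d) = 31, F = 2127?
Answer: Pow(2158, Rational(1, 2)) ≈ 46.454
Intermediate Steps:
Y = 31
Pow(Add(Y, F), Rational(1, 2)) = Pow(Add(31, 2127), Rational(1, 2)) = Pow(2158, Rational(1, 2))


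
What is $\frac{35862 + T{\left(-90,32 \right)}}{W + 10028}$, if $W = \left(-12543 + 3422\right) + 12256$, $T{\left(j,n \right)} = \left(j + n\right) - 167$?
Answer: $\frac{35637}{13163} \approx 2.7074$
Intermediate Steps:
$T{\left(j,n \right)} = -167 + j + n$
$W = 3135$ ($W = -9121 + 12256 = 3135$)
$\frac{35862 + T{\left(-90,32 \right)}}{W + 10028} = \frac{35862 - 225}{3135 + 10028} = \frac{35862 - 225}{13163} = 35637 \cdot \frac{1}{13163} = \frac{35637}{13163}$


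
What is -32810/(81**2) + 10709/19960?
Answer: -584625851/130957560 ≈ -4.4642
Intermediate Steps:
-32810/(81**2) + 10709/19960 = -32810/6561 + 10709*(1/19960) = -32810*1/6561 + 10709/19960 = -32810/6561 + 10709/19960 = -584625851/130957560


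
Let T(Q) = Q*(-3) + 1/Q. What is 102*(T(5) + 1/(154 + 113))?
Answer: -671602/445 ≈ -1509.2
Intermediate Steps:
T(Q) = 1/Q - 3*Q (T(Q) = -3*Q + 1/Q = 1/Q - 3*Q)
102*(T(5) + 1/(154 + 113)) = 102*((1/5 - 3*5) + 1/(154 + 113)) = 102*((⅕ - 15) + 1/267) = 102*(-74/5 + 1/267) = 102*(-19753/1335) = -671602/445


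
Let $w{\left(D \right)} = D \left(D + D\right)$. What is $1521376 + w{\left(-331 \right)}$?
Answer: $1740498$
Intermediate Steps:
$w{\left(D \right)} = 2 D^{2}$ ($w{\left(D \right)} = D 2 D = 2 D^{2}$)
$1521376 + w{\left(-331 \right)} = 1521376 + 2 \left(-331\right)^{2} = 1521376 + 2 \cdot 109561 = 1521376 + 219122 = 1740498$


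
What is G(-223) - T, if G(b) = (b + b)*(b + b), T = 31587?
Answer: 167329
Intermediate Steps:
G(b) = 4*b² (G(b) = (2*b)*(2*b) = 4*b²)
G(-223) - T = 4*(-223)² - 1*31587 = 4*49729 - 31587 = 198916 - 31587 = 167329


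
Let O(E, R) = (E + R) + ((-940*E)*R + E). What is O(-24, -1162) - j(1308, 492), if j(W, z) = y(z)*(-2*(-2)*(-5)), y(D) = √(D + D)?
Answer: -26215930 + 40*√246 ≈ -2.6215e+7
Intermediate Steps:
y(D) = √2*√D (y(D) = √(2*D) = √2*√D)
j(W, z) = -20*√2*√z (j(W, z) = (√2*√z)*(-2*(-2)*(-5)) = (√2*√z)*(4*(-5)) = (√2*√z)*(-20) = -20*√2*√z)
O(E, R) = R + 2*E - 940*E*R (O(E, R) = (E + R) + (-940*E*R + E) = (E + R) + (E - 940*E*R) = R + 2*E - 940*E*R)
O(-24, -1162) - j(1308, 492) = (-1162 + 2*(-24) - 940*(-24)*(-1162)) - (-20)*√2*√492 = (-1162 - 48 - 26214720) - (-20)*√2*2*√123 = -26215930 - (-40)*√246 = -26215930 + 40*√246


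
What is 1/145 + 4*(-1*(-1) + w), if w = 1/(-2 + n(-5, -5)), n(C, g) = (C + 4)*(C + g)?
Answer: 1307/290 ≈ 4.5069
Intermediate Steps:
n(C, g) = (4 + C)*(C + g)
w = ⅛ (w = 1/(-2 + ((-5)² + 4*(-5) + 4*(-5) - 5*(-5))) = 1/(-2 + (25 - 20 - 20 + 25)) = 1/(-2 + 10) = 1/8 = ⅛ ≈ 0.12500)
1/145 + 4*(-1*(-1) + w) = 1/145 + 4*(-1*(-1) + ⅛) = 1/145 + 4*(1 + ⅛) = 1/145 + 4*(9/8) = 1/145 + 9/2 = 1307/290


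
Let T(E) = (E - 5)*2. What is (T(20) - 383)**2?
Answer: 124609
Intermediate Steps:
T(E) = -10 + 2*E (T(E) = (-5 + E)*2 = -10 + 2*E)
(T(20) - 383)**2 = ((-10 + 2*20) - 383)**2 = ((-10 + 40) - 383)**2 = (30 - 383)**2 = (-353)**2 = 124609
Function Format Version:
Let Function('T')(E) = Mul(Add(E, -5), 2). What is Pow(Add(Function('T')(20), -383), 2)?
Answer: 124609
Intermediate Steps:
Function('T')(E) = Add(-10, Mul(2, E)) (Function('T')(E) = Mul(Add(-5, E), 2) = Add(-10, Mul(2, E)))
Pow(Add(Function('T')(20), -383), 2) = Pow(Add(Add(-10, Mul(2, 20)), -383), 2) = Pow(Add(Add(-10, 40), -383), 2) = Pow(Add(30, -383), 2) = Pow(-353, 2) = 124609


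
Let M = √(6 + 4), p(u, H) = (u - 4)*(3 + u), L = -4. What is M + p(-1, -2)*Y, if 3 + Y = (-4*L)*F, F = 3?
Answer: -450 + √10 ≈ -446.84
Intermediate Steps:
p(u, H) = (-4 + u)*(3 + u)
Y = 45 (Y = -3 - 4*(-4)*3 = -3 + 16*3 = -3 + 48 = 45)
M = √10 ≈ 3.1623
M + p(-1, -2)*Y = √10 + (-12 + (-1)² - 1*(-1))*45 = √10 + (-12 + 1 + 1)*45 = √10 - 10*45 = √10 - 450 = -450 + √10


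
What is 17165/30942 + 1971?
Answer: 61003847/30942 ≈ 1971.6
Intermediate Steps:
17165/30942 + 1971 = 61003847/30942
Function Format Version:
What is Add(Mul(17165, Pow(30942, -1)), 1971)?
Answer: Rational(61003847, 30942) ≈ 1971.6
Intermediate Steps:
Add(Mul(17165, Pow(30942, -1)), 1971) = Add(Mul(17165, Rational(1, 30942)), 1971) = Add(Rational(17165, 30942), 1971) = Rational(61003847, 30942)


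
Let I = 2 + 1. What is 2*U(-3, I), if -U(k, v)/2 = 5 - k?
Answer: -32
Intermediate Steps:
I = 3
U(k, v) = -10 + 2*k (U(k, v) = -2*(5 - k) = -10 + 2*k)
2*U(-3, I) = 2*(-10 + 2*(-3)) = 2*(-10 - 6) = 2*(-16) = -32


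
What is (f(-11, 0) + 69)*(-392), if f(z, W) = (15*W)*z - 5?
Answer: -25088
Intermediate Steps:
f(z, W) = -5 + 15*W*z (f(z, W) = 15*W*z - 5 = -5 + 15*W*z)
(f(-11, 0) + 69)*(-392) = ((-5 + 15*0*(-11)) + 69)*(-392) = ((-5 + 0) + 69)*(-392) = (-5 + 69)*(-392) = 64*(-392) = -25088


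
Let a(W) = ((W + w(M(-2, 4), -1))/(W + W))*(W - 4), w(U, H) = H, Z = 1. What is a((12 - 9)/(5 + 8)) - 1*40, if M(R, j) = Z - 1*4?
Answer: -1315/39 ≈ -33.718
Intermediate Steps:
M(R, j) = -3 (M(R, j) = 1 - 1*4 = 1 - 4 = -3)
a(W) = (-1 + W)*(-4 + W)/(2*W) (a(W) = ((W - 1)/(W + W))*(W - 4) = ((-1 + W)/((2*W)))*(-4 + W) = ((-1 + W)*(1/(2*W)))*(-4 + W) = ((-1 + W)/(2*W))*(-4 + W) = (-1 + W)*(-4 + W)/(2*W))
a((12 - 9)/(5 + 8)) - 1*40 = (4 - (12 - 9)/(5 + 8)*(5 - (12 - 9)/(5 + 8)))/(2*(((12 - 9)/(5 + 8)))) - 1*40 = (4 - 3/13*(5 - 3/13))/(2*((3/13))) - 40 = (4 - 3*(1/13)*(5 - 3/13))/(2*((3*(1/13)))) - 40 = (4 - 1*3/13*(5 - 1*3/13))/(2*(3/13)) - 40 = (½)*(13/3)*(4 - 1*3/13*(5 - 3/13)) - 40 = (½)*(13/3)*(4 - 1*3/13*62/13) - 40 = (½)*(13/3)*(4 - 186/169) - 40 = (½)*(13/3)*(490/169) - 40 = 245/39 - 40 = -1315/39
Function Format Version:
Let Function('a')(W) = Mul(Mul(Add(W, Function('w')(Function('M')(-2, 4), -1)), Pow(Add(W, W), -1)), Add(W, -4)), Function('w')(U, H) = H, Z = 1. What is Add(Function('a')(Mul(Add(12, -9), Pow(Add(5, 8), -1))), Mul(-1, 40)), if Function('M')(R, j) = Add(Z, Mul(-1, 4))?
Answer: Rational(-1315, 39) ≈ -33.718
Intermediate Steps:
Function('M')(R, j) = -3 (Function('M')(R, j) = Add(1, Mul(-1, 4)) = Add(1, -4) = -3)
Function('a')(W) = Mul(Rational(1, 2), Pow(W, -1), Add(-1, W), Add(-4, W)) (Function('a')(W) = Mul(Mul(Add(W, -1), Pow(Add(W, W), -1)), Add(W, -4)) = Mul(Mul(Add(-1, W), Pow(Mul(2, W), -1)), Add(-4, W)) = Mul(Mul(Add(-1, W), Mul(Rational(1, 2), Pow(W, -1))), Add(-4, W)) = Mul(Mul(Rational(1, 2), Pow(W, -1), Add(-1, W)), Add(-4, W)) = Mul(Rational(1, 2), Pow(W, -1), Add(-1, W), Add(-4, W)))
Add(Function('a')(Mul(Add(12, -9), Pow(Add(5, 8), -1))), Mul(-1, 40)) = Add(Mul(Rational(1, 2), Pow(Mul(Add(12, -9), Pow(Add(5, 8), -1)), -1), Add(4, Mul(-1, Mul(Add(12, -9), Pow(Add(5, 8), -1)), Add(5, Mul(-1, Mul(Add(12, -9), Pow(Add(5, 8), -1))))))), Mul(-1, 40)) = Add(Mul(Rational(1, 2), Pow(Mul(3, Pow(13, -1)), -1), Add(4, Mul(-1, Mul(3, Pow(13, -1)), Add(5, Mul(-1, Mul(3, Pow(13, -1))))))), -40) = Add(Mul(Rational(1, 2), Pow(Mul(3, Rational(1, 13)), -1), Add(4, Mul(-1, Mul(3, Rational(1, 13)), Add(5, Mul(-1, Mul(3, Rational(1, 13))))))), -40) = Add(Mul(Rational(1, 2), Pow(Rational(3, 13), -1), Add(4, Mul(-1, Rational(3, 13), Add(5, Mul(-1, Rational(3, 13)))))), -40) = Add(Mul(Rational(1, 2), Rational(13, 3), Add(4, Mul(-1, Rational(3, 13), Add(5, Rational(-3, 13))))), -40) = Add(Mul(Rational(1, 2), Rational(13, 3), Add(4, Mul(-1, Rational(3, 13), Rational(62, 13)))), -40) = Add(Mul(Rational(1, 2), Rational(13, 3), Add(4, Rational(-186, 169))), -40) = Add(Mul(Rational(1, 2), Rational(13, 3), Rational(490, 169)), -40) = Add(Rational(245, 39), -40) = Rational(-1315, 39)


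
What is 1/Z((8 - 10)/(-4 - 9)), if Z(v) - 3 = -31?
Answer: -1/28 ≈ -0.035714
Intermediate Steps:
Z(v) = -28 (Z(v) = 3 - 31 = -28)
1/Z((8 - 10)/(-4 - 9)) = 1/(-28) = -1/28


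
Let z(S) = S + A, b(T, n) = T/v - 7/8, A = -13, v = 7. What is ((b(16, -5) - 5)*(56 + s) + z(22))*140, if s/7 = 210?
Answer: -765555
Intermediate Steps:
s = 1470 (s = 7*210 = 1470)
b(T, n) = -7/8 + T/7 (b(T, n) = T/7 - 7/8 = -7/8 + T/7)
z(S) = -13 + S (z(S) = S - 13 = -13 + S)
((b(16, -5) - 5)*(56 + s) + z(22))*140 = (((-7/8 + (⅐)*16) - 5)*(56 + 1470) + (-13 + 22))*140 = (((-7/8 + 16/7) - 5)*1526 + 9)*140 = ((79/56 - 5)*1526 + 9)*140 = (-201/56*1526 + 9)*140 = (-21909/4 + 9)*140 = -21873/4*140 = -765555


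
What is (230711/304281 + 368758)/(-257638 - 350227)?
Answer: -112206283709/184961770065 ≈ -0.60665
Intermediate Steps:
(230711/304281 + 368758)/(-257638 - 350227) = (230711*(1/304281) + 368758)/(-607865) = (230711/304281 + 368758)*(-1/607865) = (112206283709/304281)*(-1/607865) = -112206283709/184961770065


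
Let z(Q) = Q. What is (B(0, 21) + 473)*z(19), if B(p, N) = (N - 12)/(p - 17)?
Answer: 152608/17 ≈ 8976.9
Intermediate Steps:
B(p, N) = (-12 + N)/(-17 + p)
(B(0, 21) + 473)*z(19) = ((-12 + 21)/(-17 + 0) + 473)*19 = (9/(-17) + 473)*19 = (-1/17*9 + 473)*19 = (-9/17 + 473)*19 = (8032/17)*19 = 152608/17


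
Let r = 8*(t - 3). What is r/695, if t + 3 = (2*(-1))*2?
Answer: -16/139 ≈ -0.11511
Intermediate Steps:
t = -7 (t = -3 + (2*(-1))*2 = -3 - 2*2 = -3 - 4 = -7)
r = -80 (r = 8*(-7 - 3) = 8*(-10) = -80)
r/695 = -80/695 = -80*1/695 = -16/139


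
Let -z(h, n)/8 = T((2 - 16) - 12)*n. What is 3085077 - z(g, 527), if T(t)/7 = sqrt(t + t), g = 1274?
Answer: 3085077 + 59024*I*sqrt(13) ≈ 3.0851e+6 + 2.1281e+5*I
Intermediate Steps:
T(t) = 7*sqrt(2)*sqrt(t) (T(t) = 7*sqrt(t + t) = 7*sqrt(2*t) = 7*(sqrt(2)*sqrt(t)) = 7*sqrt(2)*sqrt(t))
z(h, n) = -112*I*n*sqrt(13) (z(h, n) = -8*7*sqrt(2)*sqrt((2 - 16) - 12)*n = -8*7*sqrt(2)*sqrt(-14 - 12)*n = -8*7*sqrt(2)*sqrt(-26)*n = -8*7*sqrt(2)*(I*sqrt(26))*n = -8*14*I*sqrt(13)*n = -112*I*n*sqrt(13))
3085077 - z(g, 527) = 3085077 - (-112)*I*527*sqrt(13) = 3085077 - (-59024)*I*sqrt(13) = 3085077 + 59024*I*sqrt(13)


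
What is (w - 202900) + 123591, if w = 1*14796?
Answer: -64513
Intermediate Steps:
w = 14796
(w - 202900) + 123591 = (14796 - 202900) + 123591 = -188104 + 123591 = -64513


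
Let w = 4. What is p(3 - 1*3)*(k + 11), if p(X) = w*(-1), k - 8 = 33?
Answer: -208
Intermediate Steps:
k = 41 (k = 8 + 33 = 41)
p(X) = -4 (p(X) = 4*(-1) = -4)
p(3 - 1*3)*(k + 11) = -4*(41 + 11) = -4*52 = -208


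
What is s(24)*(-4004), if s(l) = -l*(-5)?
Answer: -480480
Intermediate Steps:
s(l) = 5*l
s(24)*(-4004) = (5*24)*(-4004) = 120*(-4004) = -480480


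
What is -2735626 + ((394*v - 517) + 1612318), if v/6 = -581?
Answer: -2497309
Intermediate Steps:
v = -3486 (v = 6*(-581) = -3486)
-2735626 + ((394*v - 517) + 1612318) = -2735626 + ((394*(-3486) - 517) + 1612318) = -2735626 + ((-1373484 - 517) + 1612318) = -2735626 + (-1374001 + 1612318) = -2735626 + 238317 = -2497309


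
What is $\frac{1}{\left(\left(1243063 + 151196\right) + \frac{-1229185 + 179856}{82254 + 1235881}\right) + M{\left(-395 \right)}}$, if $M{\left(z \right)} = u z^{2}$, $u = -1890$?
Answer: $- \frac{1318135}{386863384741114} \approx -3.4072 \cdot 10^{-9}$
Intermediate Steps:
$M{\left(z \right)} = - 1890 z^{2}$
$\frac{1}{\left(\left(1243063 + 151196\right) + \frac{-1229185 + 179856}{82254 + 1235881}\right) + M{\left(-395 \right)}} = \frac{1}{\left(\left(1243063 + 151196\right) + \frac{-1229185 + 179856}{82254 + 1235881}\right) - 1890 \left(-395\right)^{2}} = \frac{1}{\left(1394259 - \frac{1049329}{1318135}\right) - 294887250} = \frac{1}{\frac{1837820537636}{1318135} - 294887250} = \frac{1}{- \frac{386863384741114}{1318135}} = - \frac{1318135}{386863384741114}$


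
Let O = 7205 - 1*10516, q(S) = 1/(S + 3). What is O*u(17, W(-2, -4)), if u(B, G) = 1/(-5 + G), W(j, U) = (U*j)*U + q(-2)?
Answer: 3311/36 ≈ 91.972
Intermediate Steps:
q(S) = 1/(3 + S)
W(j, U) = 1 + j*U**2 (W(j, U) = (U*j)*U + 1/(3 - 2) = j*U**2 + 1/1 = j*U**2 + 1 = 1 + j*U**2)
O = -3311 (O = 7205 - 10516 = -3311)
O*u(17, W(-2, -4)) = -3311/(-5 + (1 - 2*(-4)**2)) = -3311/(-5 + (1 - 2*16)) = -3311/(-5 + (1 - 32)) = -3311/(-5 - 31) = -3311/(-36) = -3311*(-1/36) = 3311/36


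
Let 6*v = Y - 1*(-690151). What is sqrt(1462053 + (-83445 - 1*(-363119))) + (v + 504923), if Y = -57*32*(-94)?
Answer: 3891145/6 + sqrt(1741727) ≈ 6.4984e+5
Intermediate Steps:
Y = 171456 (Y = -1824*(-94) = 171456)
v = 861607/6 (v = (171456 - 1*(-690151))/6 = (171456 + 690151)/6 = (1/6)*861607 = 861607/6 ≈ 1.4360e+5)
sqrt(1462053 + (-83445 - 1*(-363119))) + (v + 504923) = sqrt(1462053 + (-83445 - 1*(-363119))) + (861607/6 + 504923) = sqrt(1462053 + (-83445 + 363119)) + 3891145/6 = sqrt(1462053 + 279674) + 3891145/6 = sqrt(1741727) + 3891145/6 = 3891145/6 + sqrt(1741727)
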